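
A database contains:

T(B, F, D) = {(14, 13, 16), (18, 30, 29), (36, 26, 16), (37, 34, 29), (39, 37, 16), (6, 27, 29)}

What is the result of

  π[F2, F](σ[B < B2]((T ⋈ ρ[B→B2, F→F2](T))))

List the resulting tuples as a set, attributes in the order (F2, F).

{(26, 13), (30, 27), (34, 27), (34, 30), (37, 13), (37, 26)}

ρ[B→B2, F→F2]: schema becomes (B2, F2, D); tuples unchanged.
T ⋈ ρ[B→B2, F→F2](T) (natural join on D): {(14, 13, 16, 14, 13), (14, 13, 16, 36, 26), (14, 13, 16, 39, 37), (18, 30, 29, 18, 30), (18, 30, 29, 37, 34), (18, 30, 29, 6, 27), (36, 26, 16, 14, 13), (36, 26, 16, 36, 26), (36, 26, 16, 39, 37), (37, 34, 29, 18, 30), (37, 34, 29, 37, 34), (37, 34, 29, 6, 27), (39, 37, 16, 14, 13), (39, 37, 16, 36, 26), (39, 37, 16, 39, 37), (6, 27, 29, 18, 30), (6, 27, 29, 37, 34), (6, 27, 29, 6, 27)}
Filtering on B < B2 leaves {(14, 13, 16, 36, 26), (14, 13, 16, 39, 37), (18, 30, 29, 37, 34), (36, 26, 16, 39, 37), (6, 27, 29, 18, 30), (6, 27, 29, 37, 34)}.
Keep only column(s) F2, F: {(26, 13), (30, 27), (34, 27), (34, 30), (37, 13), (37, 26)}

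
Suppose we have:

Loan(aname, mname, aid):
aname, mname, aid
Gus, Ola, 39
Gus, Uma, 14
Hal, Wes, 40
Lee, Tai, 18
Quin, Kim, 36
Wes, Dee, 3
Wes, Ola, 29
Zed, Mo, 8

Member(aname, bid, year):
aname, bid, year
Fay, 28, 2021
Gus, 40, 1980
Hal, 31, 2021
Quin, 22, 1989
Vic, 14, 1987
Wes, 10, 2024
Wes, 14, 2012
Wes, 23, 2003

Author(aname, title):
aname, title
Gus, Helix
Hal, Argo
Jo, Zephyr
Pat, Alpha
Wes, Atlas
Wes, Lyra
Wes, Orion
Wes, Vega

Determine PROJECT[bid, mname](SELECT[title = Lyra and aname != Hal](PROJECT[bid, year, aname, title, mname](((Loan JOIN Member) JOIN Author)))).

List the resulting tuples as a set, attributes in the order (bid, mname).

{(10, Dee), (10, Ola), (14, Dee), (14, Ola), (23, Dee), (23, Ola)}

Joining Loan and Member on aname yields {(Gus, Ola, 39, 40, 1980), (Gus, Uma, 14, 40, 1980), (Hal, Wes, 40, 31, 2021), (Quin, Kim, 36, 22, 1989), (Wes, Dee, 3, 10, 2024), (Wes, Dee, 3, 14, 2012), (Wes, Dee, 3, 23, 2003), (Wes, Ola, 29, 10, 2024), (Wes, Ola, 29, 14, 2012), (Wes, Ola, 29, 23, 2003)}.
Joining (Loan JOIN Member) and Author on aname yields {(Gus, Ola, 39, 40, 1980, Helix), (Gus, Uma, 14, 40, 1980, Helix), (Hal, Wes, 40, 31, 2021, Argo), (Wes, Dee, 3, 10, 2024, Atlas), (Wes, Dee, 3, 10, 2024, Lyra), (Wes, Dee, 3, 10, 2024, Orion), (Wes, Dee, 3, 10, 2024, Vega), (Wes, Dee, 3, 14, 2012, Atlas), (Wes, Dee, 3, 14, 2012, Lyra), (Wes, Dee, 3, 14, 2012, Orion), (Wes, Dee, 3, 14, 2012, Vega), (Wes, Dee, 3, 23, 2003, Atlas), (Wes, Dee, 3, 23, 2003, Lyra), (Wes, Dee, 3, 23, 2003, Orion), (Wes, Dee, 3, 23, 2003, Vega), (Wes, Ola, 29, 10, 2024, Atlas), (Wes, Ola, 29, 10, 2024, Lyra), (Wes, Ola, 29, 10, 2024, Orion), (Wes, Ola, 29, 10, 2024, Vega), (Wes, Ola, 29, 14, 2012, Atlas), (Wes, Ola, 29, 14, 2012, Lyra), (Wes, Ola, 29, 14, 2012, Orion), (Wes, Ola, 29, 14, 2012, Vega), (Wes, Ola, 29, 23, 2003, Atlas), (Wes, Ola, 29, 23, 2003, Lyra), (Wes, Ola, 29, 23, 2003, Orion), (Wes, Ola, 29, 23, 2003, Vega)}.
Keep only column(s) bid, year, aname, title, mname: {(10, 2024, Wes, Atlas, Dee), (10, 2024, Wes, Atlas, Ola), (10, 2024, Wes, Lyra, Dee), (10, 2024, Wes, Lyra, Ola), (10, 2024, Wes, Orion, Dee), (10, 2024, Wes, Orion, Ola), (10, 2024, Wes, Vega, Dee), (10, 2024, Wes, Vega, Ola), (14, 2012, Wes, Atlas, Dee), (14, 2012, Wes, Atlas, Ola), (14, 2012, Wes, Lyra, Dee), (14, 2012, Wes, Lyra, Ola), (14, 2012, Wes, Orion, Dee), (14, 2012, Wes, Orion, Ola), (14, 2012, Wes, Vega, Dee), (14, 2012, Wes, Vega, Ola), (23, 2003, Wes, Atlas, Dee), (23, 2003, Wes, Atlas, Ola), (23, 2003, Wes, Lyra, Dee), (23, 2003, Wes, Lyra, Ola), (23, 2003, Wes, Orion, Dee), (23, 2003, Wes, Orion, Ola), (23, 2003, Wes, Vega, Dee), (23, 2003, Wes, Vega, Ola), (31, 2021, Hal, Argo, Wes), (40, 1980, Gus, Helix, Ola), (40, 1980, Gus, Helix, Uma)}
σ[title = Lyra and aname != Hal]: keep tuples satisfying title = Lyra and aname != Hal → {(10, 2024, Wes, Lyra, Dee), (10, 2024, Wes, Lyra, Ola), (14, 2012, Wes, Lyra, Dee), (14, 2012, Wes, Lyra, Ola), (23, 2003, Wes, Lyra, Dee), (23, 2003, Wes, Lyra, Ola)}
Keep only column(s) bid, mname: {(10, Dee), (10, Ola), (14, Dee), (14, Ola), (23, Dee), (23, Ola)}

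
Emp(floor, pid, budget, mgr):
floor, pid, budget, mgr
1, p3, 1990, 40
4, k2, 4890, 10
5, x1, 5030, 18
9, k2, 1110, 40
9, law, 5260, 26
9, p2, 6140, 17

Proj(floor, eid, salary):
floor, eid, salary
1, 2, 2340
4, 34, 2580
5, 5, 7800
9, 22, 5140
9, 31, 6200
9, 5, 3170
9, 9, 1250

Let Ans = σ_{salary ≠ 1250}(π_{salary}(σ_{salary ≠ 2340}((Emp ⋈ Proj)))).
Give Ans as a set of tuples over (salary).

{2580, 3170, 5140, 6200, 7800}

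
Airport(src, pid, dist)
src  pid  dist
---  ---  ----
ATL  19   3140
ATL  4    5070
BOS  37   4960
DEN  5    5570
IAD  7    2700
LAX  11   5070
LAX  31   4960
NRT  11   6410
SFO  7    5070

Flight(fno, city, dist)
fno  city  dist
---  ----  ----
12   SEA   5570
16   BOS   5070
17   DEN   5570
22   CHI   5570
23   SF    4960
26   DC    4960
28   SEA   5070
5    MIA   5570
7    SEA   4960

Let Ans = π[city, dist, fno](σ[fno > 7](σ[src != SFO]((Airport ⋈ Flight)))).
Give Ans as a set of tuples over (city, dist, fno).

{(BOS, 5070, 16), (CHI, 5570, 22), (DC, 4960, 26), (DEN, 5570, 17), (SEA, 5070, 28), (SEA, 5570, 12), (SF, 4960, 23)}

Airport ⋈ Flight (natural join on dist): {(ATL, 4, 5070, 16, BOS), (ATL, 4, 5070, 28, SEA), (BOS, 37, 4960, 23, SF), (BOS, 37, 4960, 26, DC), (BOS, 37, 4960, 7, SEA), (DEN, 5, 5570, 12, SEA), (DEN, 5, 5570, 17, DEN), (DEN, 5, 5570, 22, CHI), (DEN, 5, 5570, 5, MIA), (LAX, 11, 5070, 16, BOS), (LAX, 11, 5070, 28, SEA), (LAX, 31, 4960, 23, SF), (LAX, 31, 4960, 26, DC), (LAX, 31, 4960, 7, SEA), (SFO, 7, 5070, 16, BOS), (SFO, 7, 5070, 28, SEA)}
Selection src != SFO: {(ATL, 4, 5070, 16, BOS), (ATL, 4, 5070, 28, SEA), (BOS, 37, 4960, 23, SF), (BOS, 37, 4960, 26, DC), (BOS, 37, 4960, 7, SEA), (DEN, 5, 5570, 12, SEA), (DEN, 5, 5570, 17, DEN), (DEN, 5, 5570, 22, CHI), (DEN, 5, 5570, 5, MIA), (LAX, 11, 5070, 16, BOS), (LAX, 11, 5070, 28, SEA), (LAX, 31, 4960, 23, SF), (LAX, 31, 4960, 26, DC), (LAX, 31, 4960, 7, SEA)}
Selection fno > 7: {(ATL, 4, 5070, 16, BOS), (ATL, 4, 5070, 28, SEA), (BOS, 37, 4960, 23, SF), (BOS, 37, 4960, 26, DC), (DEN, 5, 5570, 12, SEA), (DEN, 5, 5570, 17, DEN), (DEN, 5, 5570, 22, CHI), (LAX, 11, 5070, 16, BOS), (LAX, 11, 5070, 28, SEA), (LAX, 31, 4960, 23, SF), (LAX, 31, 4960, 26, DC)}
π_{city, dist, fno} gives {(BOS, 5070, 16), (CHI, 5570, 22), (DC, 4960, 26), (DEN, 5570, 17), (SEA, 5070, 28), (SEA, 5570, 12), (SF, 4960, 23)} (4 duplicate(s) eliminated).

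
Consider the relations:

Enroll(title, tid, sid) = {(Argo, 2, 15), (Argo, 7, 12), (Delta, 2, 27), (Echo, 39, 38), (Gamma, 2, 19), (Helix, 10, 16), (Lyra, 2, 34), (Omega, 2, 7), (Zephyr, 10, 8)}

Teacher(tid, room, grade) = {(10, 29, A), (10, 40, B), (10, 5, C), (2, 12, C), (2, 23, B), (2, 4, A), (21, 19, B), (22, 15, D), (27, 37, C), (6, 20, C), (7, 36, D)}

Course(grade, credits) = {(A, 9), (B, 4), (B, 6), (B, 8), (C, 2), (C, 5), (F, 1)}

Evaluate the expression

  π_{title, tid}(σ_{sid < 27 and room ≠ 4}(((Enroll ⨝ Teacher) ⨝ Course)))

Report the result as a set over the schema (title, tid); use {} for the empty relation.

{(Argo, 2), (Gamma, 2), (Helix, 10), (Omega, 2), (Zephyr, 10)}

Natural join on tid: {(Argo, 2, 15, 12, C), (Argo, 2, 15, 23, B), (Argo, 2, 15, 4, A), (Argo, 7, 12, 36, D), (Delta, 2, 27, 12, C), (Delta, 2, 27, 23, B), (Delta, 2, 27, 4, A), (Gamma, 2, 19, 12, C), (Gamma, 2, 19, 23, B), (Gamma, 2, 19, 4, A), (Helix, 10, 16, 29, A), (Helix, 10, 16, 40, B), (Helix, 10, 16, 5, C), (Lyra, 2, 34, 12, C), (Lyra, 2, 34, 23, B), (Lyra, 2, 34, 4, A), (Omega, 2, 7, 12, C), (Omega, 2, 7, 23, B), (Omega, 2, 7, 4, A), (Zephyr, 10, 8, 29, A), (Zephyr, 10, 8, 40, B), (Zephyr, 10, 8, 5, C)}
Natural join on grade: {(Argo, 2, 15, 12, C, 2), (Argo, 2, 15, 12, C, 5), (Argo, 2, 15, 23, B, 4), (Argo, 2, 15, 23, B, 6), (Argo, 2, 15, 23, B, 8), (Argo, 2, 15, 4, A, 9), (Delta, 2, 27, 12, C, 2), (Delta, 2, 27, 12, C, 5), (Delta, 2, 27, 23, B, 4), (Delta, 2, 27, 23, B, 6), (Delta, 2, 27, 23, B, 8), (Delta, 2, 27, 4, A, 9), (Gamma, 2, 19, 12, C, 2), (Gamma, 2, 19, 12, C, 5), (Gamma, 2, 19, 23, B, 4), (Gamma, 2, 19, 23, B, 6), (Gamma, 2, 19, 23, B, 8), (Gamma, 2, 19, 4, A, 9), (Helix, 10, 16, 29, A, 9), (Helix, 10, 16, 40, B, 4), (Helix, 10, 16, 40, B, 6), (Helix, 10, 16, 40, B, 8), (Helix, 10, 16, 5, C, 2), (Helix, 10, 16, 5, C, 5), (Lyra, 2, 34, 12, C, 2), (Lyra, 2, 34, 12, C, 5), (Lyra, 2, 34, 23, B, 4), (Lyra, 2, 34, 23, B, 6), (Lyra, 2, 34, 23, B, 8), (Lyra, 2, 34, 4, A, 9), (Omega, 2, 7, 12, C, 2), (Omega, 2, 7, 12, C, 5), (Omega, 2, 7, 23, B, 4), (Omega, 2, 7, 23, B, 6), (Omega, 2, 7, 23, B, 8), (Omega, 2, 7, 4, A, 9), (Zephyr, 10, 8, 29, A, 9), (Zephyr, 10, 8, 40, B, 4), (Zephyr, 10, 8, 40, B, 6), (Zephyr, 10, 8, 40, B, 8), (Zephyr, 10, 8, 5, C, 2), (Zephyr, 10, 8, 5, C, 5)}
Selection sid < 27 and room ≠ 4: {(Argo, 2, 15, 12, C, 2), (Argo, 2, 15, 12, C, 5), (Argo, 2, 15, 23, B, 4), (Argo, 2, 15, 23, B, 6), (Argo, 2, 15, 23, B, 8), (Gamma, 2, 19, 12, C, 2), (Gamma, 2, 19, 12, C, 5), (Gamma, 2, 19, 23, B, 4), (Gamma, 2, 19, 23, B, 6), (Gamma, 2, 19, 23, B, 8), (Helix, 10, 16, 29, A, 9), (Helix, 10, 16, 40, B, 4), (Helix, 10, 16, 40, B, 6), (Helix, 10, 16, 40, B, 8), (Helix, 10, 16, 5, C, 2), (Helix, 10, 16, 5, C, 5), (Omega, 2, 7, 12, C, 2), (Omega, 2, 7, 12, C, 5), (Omega, 2, 7, 23, B, 4), (Omega, 2, 7, 23, B, 6), (Omega, 2, 7, 23, B, 8), (Zephyr, 10, 8, 29, A, 9), (Zephyr, 10, 8, 40, B, 4), (Zephyr, 10, 8, 40, B, 6), (Zephyr, 10, 8, 40, B, 8), (Zephyr, 10, 8, 5, C, 2), (Zephyr, 10, 8, 5, C, 5)}
π[title, tid]: project onto (title, tid) (22 duplicate(s) eliminated) → {(Argo, 2), (Gamma, 2), (Helix, 10), (Omega, 2), (Zephyr, 10)}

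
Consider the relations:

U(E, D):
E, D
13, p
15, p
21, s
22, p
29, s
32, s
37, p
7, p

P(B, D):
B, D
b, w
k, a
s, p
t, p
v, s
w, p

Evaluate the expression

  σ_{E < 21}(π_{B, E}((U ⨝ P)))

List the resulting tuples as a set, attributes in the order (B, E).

{(s, 13), (s, 15), (s, 7), (t, 13), (t, 15), (t, 7), (w, 13), (w, 15), (w, 7)}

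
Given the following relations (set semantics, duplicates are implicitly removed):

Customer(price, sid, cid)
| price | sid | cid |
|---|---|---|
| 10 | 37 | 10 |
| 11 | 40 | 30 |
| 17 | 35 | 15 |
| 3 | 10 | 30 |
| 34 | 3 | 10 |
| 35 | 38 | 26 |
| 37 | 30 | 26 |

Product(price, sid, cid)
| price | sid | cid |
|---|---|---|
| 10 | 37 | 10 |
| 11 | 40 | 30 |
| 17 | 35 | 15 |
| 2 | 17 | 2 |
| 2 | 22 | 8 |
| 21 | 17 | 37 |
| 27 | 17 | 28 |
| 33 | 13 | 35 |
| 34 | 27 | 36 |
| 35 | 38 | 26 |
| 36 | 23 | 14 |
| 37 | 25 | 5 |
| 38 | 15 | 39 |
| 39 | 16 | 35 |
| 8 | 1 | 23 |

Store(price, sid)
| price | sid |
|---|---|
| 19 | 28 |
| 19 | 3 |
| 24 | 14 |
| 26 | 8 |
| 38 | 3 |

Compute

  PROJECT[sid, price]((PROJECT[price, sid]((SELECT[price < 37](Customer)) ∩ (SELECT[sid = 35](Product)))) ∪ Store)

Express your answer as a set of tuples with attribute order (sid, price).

{(14, 24), (28, 19), (3, 19), (3, 38), (35, 17), (8, 26)}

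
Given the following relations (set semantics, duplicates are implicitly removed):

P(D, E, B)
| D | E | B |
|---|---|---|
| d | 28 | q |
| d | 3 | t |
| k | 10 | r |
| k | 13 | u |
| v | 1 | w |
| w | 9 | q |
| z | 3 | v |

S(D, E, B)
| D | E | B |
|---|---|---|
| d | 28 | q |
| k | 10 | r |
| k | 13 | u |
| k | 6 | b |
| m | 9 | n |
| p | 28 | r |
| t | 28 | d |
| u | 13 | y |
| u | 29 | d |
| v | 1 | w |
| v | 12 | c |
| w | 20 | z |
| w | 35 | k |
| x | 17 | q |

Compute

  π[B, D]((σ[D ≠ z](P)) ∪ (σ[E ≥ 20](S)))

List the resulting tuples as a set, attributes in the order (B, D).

{(d, t), (d, u), (k, w), (q, d), (q, w), (r, k), (r, p), (t, d), (u, k), (w, v), (z, w)}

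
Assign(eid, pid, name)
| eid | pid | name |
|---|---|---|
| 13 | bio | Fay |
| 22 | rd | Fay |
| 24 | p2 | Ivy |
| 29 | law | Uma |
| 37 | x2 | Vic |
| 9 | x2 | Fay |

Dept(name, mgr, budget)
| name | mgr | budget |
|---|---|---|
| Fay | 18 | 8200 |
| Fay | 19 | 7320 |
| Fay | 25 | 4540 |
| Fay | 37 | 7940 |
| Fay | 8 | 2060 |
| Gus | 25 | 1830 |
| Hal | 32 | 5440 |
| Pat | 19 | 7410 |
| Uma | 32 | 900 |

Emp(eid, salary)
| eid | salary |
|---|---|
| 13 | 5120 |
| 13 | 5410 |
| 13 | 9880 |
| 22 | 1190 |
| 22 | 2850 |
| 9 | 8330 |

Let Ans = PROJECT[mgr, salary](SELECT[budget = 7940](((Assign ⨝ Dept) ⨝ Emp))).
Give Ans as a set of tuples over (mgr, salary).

Assign ⋈ Dept (natural join on name): {(13, bio, Fay, 18, 8200), (13, bio, Fay, 19, 7320), (13, bio, Fay, 25, 4540), (13, bio, Fay, 37, 7940), (13, bio, Fay, 8, 2060), (22, rd, Fay, 18, 8200), (22, rd, Fay, 19, 7320), (22, rd, Fay, 25, 4540), (22, rd, Fay, 37, 7940), (22, rd, Fay, 8, 2060), (29, law, Uma, 32, 900), (9, x2, Fay, 18, 8200), (9, x2, Fay, 19, 7320), (9, x2, Fay, 25, 4540), (9, x2, Fay, 37, 7940), (9, x2, Fay, 8, 2060)}
(Assign ⨝ Dept) ⋈ Emp (natural join on eid): {(13, bio, Fay, 18, 8200, 5120), (13, bio, Fay, 18, 8200, 5410), (13, bio, Fay, 18, 8200, 9880), (13, bio, Fay, 19, 7320, 5120), (13, bio, Fay, 19, 7320, 5410), (13, bio, Fay, 19, 7320, 9880), (13, bio, Fay, 25, 4540, 5120), (13, bio, Fay, 25, 4540, 5410), (13, bio, Fay, 25, 4540, 9880), (13, bio, Fay, 37, 7940, 5120), (13, bio, Fay, 37, 7940, 5410), (13, bio, Fay, 37, 7940, 9880), (13, bio, Fay, 8, 2060, 5120), (13, bio, Fay, 8, 2060, 5410), (13, bio, Fay, 8, 2060, 9880), (22, rd, Fay, 18, 8200, 1190), (22, rd, Fay, 18, 8200, 2850), (22, rd, Fay, 19, 7320, 1190), (22, rd, Fay, 19, 7320, 2850), (22, rd, Fay, 25, 4540, 1190), (22, rd, Fay, 25, 4540, 2850), (22, rd, Fay, 37, 7940, 1190), (22, rd, Fay, 37, 7940, 2850), (22, rd, Fay, 8, 2060, 1190), (22, rd, Fay, 8, 2060, 2850), (9, x2, Fay, 18, 8200, 8330), (9, x2, Fay, 19, 7320, 8330), (9, x2, Fay, 25, 4540, 8330), (9, x2, Fay, 37, 7940, 8330), (9, x2, Fay, 8, 2060, 8330)}
Apply σ_{budget = 7940}; surviving tuples: {(13, bio, Fay, 37, 7940, 5120), (13, bio, Fay, 37, 7940, 5410), (13, bio, Fay, 37, 7940, 9880), (22, rd, Fay, 37, 7940, 1190), (22, rd, Fay, 37, 7940, 2850), (9, x2, Fay, 37, 7940, 8330)}
Projecting to mgr, salary: {(37, 1190), (37, 2850), (37, 5120), (37, 5410), (37, 8330), (37, 9880)}

{(37, 1190), (37, 2850), (37, 5120), (37, 5410), (37, 8330), (37, 9880)}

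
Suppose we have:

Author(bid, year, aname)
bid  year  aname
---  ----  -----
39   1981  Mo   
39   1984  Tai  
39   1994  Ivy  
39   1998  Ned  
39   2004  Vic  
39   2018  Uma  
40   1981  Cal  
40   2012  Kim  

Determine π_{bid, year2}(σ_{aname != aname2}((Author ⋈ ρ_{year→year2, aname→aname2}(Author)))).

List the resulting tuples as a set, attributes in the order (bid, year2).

{(39, 1981), (39, 1984), (39, 1994), (39, 1998), (39, 2004), (39, 2018), (40, 1981), (40, 2012)}

ρ[year→year2, aname→aname2]: schema becomes (bid, year2, aname2); tuples unchanged.
Natural join on bid: {(39, 1981, Mo, 1981, Mo), (39, 1981, Mo, 1984, Tai), (39, 1981, Mo, 1994, Ivy), (39, 1981, Mo, 1998, Ned), (39, 1981, Mo, 2004, Vic), (39, 1981, Mo, 2018, Uma), (39, 1984, Tai, 1981, Mo), (39, 1984, Tai, 1984, Tai), (39, 1984, Tai, 1994, Ivy), (39, 1984, Tai, 1998, Ned), (39, 1984, Tai, 2004, Vic), (39, 1984, Tai, 2018, Uma), (39, 1994, Ivy, 1981, Mo), (39, 1994, Ivy, 1984, Tai), (39, 1994, Ivy, 1994, Ivy), (39, 1994, Ivy, 1998, Ned), (39, 1994, Ivy, 2004, Vic), (39, 1994, Ivy, 2018, Uma), (39, 1998, Ned, 1981, Mo), (39, 1998, Ned, 1984, Tai), (39, 1998, Ned, 1994, Ivy), (39, 1998, Ned, 1998, Ned), (39, 1998, Ned, 2004, Vic), (39, 1998, Ned, 2018, Uma), (39, 2004, Vic, 1981, Mo), (39, 2004, Vic, 1984, Tai), (39, 2004, Vic, 1994, Ivy), (39, 2004, Vic, 1998, Ned), (39, 2004, Vic, 2004, Vic), (39, 2004, Vic, 2018, Uma), (39, 2018, Uma, 1981, Mo), (39, 2018, Uma, 1984, Tai), (39, 2018, Uma, 1994, Ivy), (39, 2018, Uma, 1998, Ned), (39, 2018, Uma, 2004, Vic), (39, 2018, Uma, 2018, Uma), (40, 1981, Cal, 1981, Cal), (40, 1981, Cal, 2012, Kim), (40, 2012, Kim, 1981, Cal), (40, 2012, Kim, 2012, Kim)}
Selection aname != aname2: {(39, 1981, Mo, 1984, Tai), (39, 1981, Mo, 1994, Ivy), (39, 1981, Mo, 1998, Ned), (39, 1981, Mo, 2004, Vic), (39, 1981, Mo, 2018, Uma), (39, 1984, Tai, 1981, Mo), (39, 1984, Tai, 1994, Ivy), (39, 1984, Tai, 1998, Ned), (39, 1984, Tai, 2004, Vic), (39, 1984, Tai, 2018, Uma), (39, 1994, Ivy, 1981, Mo), (39, 1994, Ivy, 1984, Tai), (39, 1994, Ivy, 1998, Ned), (39, 1994, Ivy, 2004, Vic), (39, 1994, Ivy, 2018, Uma), (39, 1998, Ned, 1981, Mo), (39, 1998, Ned, 1984, Tai), (39, 1998, Ned, 1994, Ivy), (39, 1998, Ned, 2004, Vic), (39, 1998, Ned, 2018, Uma), (39, 2004, Vic, 1981, Mo), (39, 2004, Vic, 1984, Tai), (39, 2004, Vic, 1994, Ivy), (39, 2004, Vic, 1998, Ned), (39, 2004, Vic, 2018, Uma), (39, 2018, Uma, 1981, Mo), (39, 2018, Uma, 1984, Tai), (39, 2018, Uma, 1994, Ivy), (39, 2018, Uma, 1998, Ned), (39, 2018, Uma, 2004, Vic), (40, 1981, Cal, 2012, Kim), (40, 2012, Kim, 1981, Cal)}
π[bid, year2]: project onto (bid, year2) (24 duplicate(s) eliminated) → {(39, 1981), (39, 1984), (39, 1994), (39, 1998), (39, 2004), (39, 2018), (40, 1981), (40, 2012)}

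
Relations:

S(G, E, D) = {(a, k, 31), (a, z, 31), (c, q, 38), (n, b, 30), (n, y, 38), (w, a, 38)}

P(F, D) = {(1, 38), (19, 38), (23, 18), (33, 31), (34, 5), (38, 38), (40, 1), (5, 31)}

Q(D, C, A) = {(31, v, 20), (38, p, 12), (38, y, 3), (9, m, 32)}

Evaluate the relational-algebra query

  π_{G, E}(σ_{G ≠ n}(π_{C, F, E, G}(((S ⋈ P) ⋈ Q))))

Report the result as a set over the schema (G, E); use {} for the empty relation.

Natural join on D: {(a, k, 31, 33), (a, k, 31, 5), (a, z, 31, 33), (a, z, 31, 5), (c, q, 38, 1), (c, q, 38, 19), (c, q, 38, 38), (n, y, 38, 1), (n, y, 38, 19), (n, y, 38, 38), (w, a, 38, 1), (w, a, 38, 19), (w, a, 38, 38)}
Natural join on D: {(a, k, 31, 33, v, 20), (a, k, 31, 5, v, 20), (a, z, 31, 33, v, 20), (a, z, 31, 5, v, 20), (c, q, 38, 1, p, 12), (c, q, 38, 1, y, 3), (c, q, 38, 19, p, 12), (c, q, 38, 19, y, 3), (c, q, 38, 38, p, 12), (c, q, 38, 38, y, 3), (n, y, 38, 1, p, 12), (n, y, 38, 1, y, 3), (n, y, 38, 19, p, 12), (n, y, 38, 19, y, 3), (n, y, 38, 38, p, 12), (n, y, 38, 38, y, 3), (w, a, 38, 1, p, 12), (w, a, 38, 1, y, 3), (w, a, 38, 19, p, 12), (w, a, 38, 19, y, 3), (w, a, 38, 38, p, 12), (w, a, 38, 38, y, 3)}
π_{C, F, E, G} gives {(p, 1, a, w), (p, 1, q, c), (p, 1, y, n), (p, 19, a, w), (p, 19, q, c), (p, 19, y, n), (p, 38, a, w), (p, 38, q, c), (p, 38, y, n), (v, 33, k, a), (v, 33, z, a), (v, 5, k, a), (v, 5, z, a), (y, 1, a, w), (y, 1, q, c), (y, 1, y, n), (y, 19, a, w), (y, 19, q, c), (y, 19, y, n), (y, 38, a, w), (y, 38, q, c), (y, 38, y, n)}.
σ[G ≠ n]: keep tuples satisfying G ≠ n → {(p, 1, a, w), (p, 1, q, c), (p, 19, a, w), (p, 19, q, c), (p, 38, a, w), (p, 38, q, c), (v, 33, k, a), (v, 33, z, a), (v, 5, k, a), (v, 5, z, a), (y, 1, a, w), (y, 1, q, c), (y, 19, a, w), (y, 19, q, c), (y, 38, a, w), (y, 38, q, c)}
π_{G, E} gives {(a, k), (a, z), (c, q), (w, a)} (12 duplicate(s) eliminated).

{(a, k), (a, z), (c, q), (w, a)}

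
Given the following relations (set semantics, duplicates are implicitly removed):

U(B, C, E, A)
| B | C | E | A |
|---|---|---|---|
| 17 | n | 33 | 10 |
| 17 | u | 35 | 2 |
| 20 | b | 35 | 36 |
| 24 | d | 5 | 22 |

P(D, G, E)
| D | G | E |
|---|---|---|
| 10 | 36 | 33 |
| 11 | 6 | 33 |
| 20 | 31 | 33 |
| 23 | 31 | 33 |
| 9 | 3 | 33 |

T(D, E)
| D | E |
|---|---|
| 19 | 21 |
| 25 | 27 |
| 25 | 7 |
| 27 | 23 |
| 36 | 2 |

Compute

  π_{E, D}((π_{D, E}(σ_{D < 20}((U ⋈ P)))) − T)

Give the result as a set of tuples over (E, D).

{(33, 10), (33, 11), (33, 9)}

Natural join on E: {(17, n, 33, 10, 10, 36), (17, n, 33, 10, 11, 6), (17, n, 33, 10, 20, 31), (17, n, 33, 10, 23, 31), (17, n, 33, 10, 9, 3)}
Filtering on D < 20 leaves {(17, n, 33, 10, 10, 36), (17, n, 33, 10, 11, 6), (17, n, 33, 10, 9, 3)}.
π_{D, E} gives {(10, 33), (11, 33), (9, 33)}.
Taking the difference: {(10, 33), (11, 33), (9, 33)}
π_{E, D} gives {(33, 10), (33, 11), (33, 9)}.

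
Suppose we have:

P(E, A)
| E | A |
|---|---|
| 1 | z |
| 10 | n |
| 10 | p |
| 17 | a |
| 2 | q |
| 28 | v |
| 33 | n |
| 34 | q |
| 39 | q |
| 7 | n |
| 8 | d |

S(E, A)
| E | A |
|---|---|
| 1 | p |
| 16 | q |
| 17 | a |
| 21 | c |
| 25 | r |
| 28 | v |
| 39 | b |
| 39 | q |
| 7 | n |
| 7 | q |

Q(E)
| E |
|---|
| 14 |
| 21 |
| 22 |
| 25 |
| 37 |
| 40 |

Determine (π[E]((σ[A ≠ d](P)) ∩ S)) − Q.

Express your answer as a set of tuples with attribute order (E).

{17, 28, 39, 7}

Apply σ_{A ≠ d}; surviving tuples: {(1, z), (10, n), (10, p), (17, a), (2, q), (28, v), (33, n), (34, q), (39, q), (7, n)}
Intersection: {(1, z), (10, n), (10, p), (17, a), (2, q), (28, v), (33, n), (34, q), (39, q), (7, n)} with {(1, p), (16, q), (17, a), (21, c), (25, r), (28, v), (39, b), (39, q), (7, n), (7, q)} → {(17, a), (28, v), (39, q), (7, n)}
Keep only column(s) E: {17, 28, 39, 7}
Difference: {17, 28, 39, 7} with {14, 21, 22, 25, 37, 40} → {17, 28, 39, 7}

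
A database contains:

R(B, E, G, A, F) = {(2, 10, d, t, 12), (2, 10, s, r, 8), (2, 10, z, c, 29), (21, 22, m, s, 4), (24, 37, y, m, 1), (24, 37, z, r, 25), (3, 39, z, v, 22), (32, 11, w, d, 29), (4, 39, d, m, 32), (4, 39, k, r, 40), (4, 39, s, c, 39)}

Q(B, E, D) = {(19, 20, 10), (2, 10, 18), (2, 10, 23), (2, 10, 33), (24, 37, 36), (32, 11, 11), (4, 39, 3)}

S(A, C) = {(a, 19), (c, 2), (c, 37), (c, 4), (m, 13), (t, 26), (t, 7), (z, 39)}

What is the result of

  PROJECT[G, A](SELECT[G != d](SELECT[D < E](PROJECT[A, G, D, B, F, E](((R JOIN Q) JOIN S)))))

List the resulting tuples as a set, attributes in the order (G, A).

{(s, c), (y, m)}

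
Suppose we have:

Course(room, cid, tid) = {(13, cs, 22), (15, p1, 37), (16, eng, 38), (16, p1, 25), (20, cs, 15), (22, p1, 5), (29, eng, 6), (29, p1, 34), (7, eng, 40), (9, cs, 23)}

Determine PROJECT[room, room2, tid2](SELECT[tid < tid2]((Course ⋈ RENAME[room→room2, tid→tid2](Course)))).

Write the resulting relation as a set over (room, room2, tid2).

{(13, 9, 23), (16, 15, 37), (16, 29, 34), (16, 7, 40), (20, 13, 22), (20, 9, 23), (22, 15, 37), (22, 16, 25), (22, 29, 34), (29, 15, 37), (29, 16, 38), (29, 7, 40)}

ρ[room→room2, tid→tid2]: schema becomes (room2, cid, tid2); tuples unchanged.
Course ⋈ RENAME[room→room2, tid→tid2](Course) (natural join on cid): {(13, cs, 22, 13, 22), (13, cs, 22, 20, 15), (13, cs, 22, 9, 23), (15, p1, 37, 15, 37), (15, p1, 37, 16, 25), (15, p1, 37, 22, 5), (15, p1, 37, 29, 34), (16, eng, 38, 16, 38), (16, eng, 38, 29, 6), (16, eng, 38, 7, 40), (16, p1, 25, 15, 37), (16, p1, 25, 16, 25), (16, p1, 25, 22, 5), (16, p1, 25, 29, 34), (20, cs, 15, 13, 22), (20, cs, 15, 20, 15), (20, cs, 15, 9, 23), (22, p1, 5, 15, 37), (22, p1, 5, 16, 25), (22, p1, 5, 22, 5), (22, p1, 5, 29, 34), (29, eng, 6, 16, 38), (29, eng, 6, 29, 6), (29, eng, 6, 7, 40), (29, p1, 34, 15, 37), (29, p1, 34, 16, 25), (29, p1, 34, 22, 5), (29, p1, 34, 29, 34), (7, eng, 40, 16, 38), (7, eng, 40, 29, 6), (7, eng, 40, 7, 40), (9, cs, 23, 13, 22), (9, cs, 23, 20, 15), (9, cs, 23, 9, 23)}
Selection tid < tid2: {(13, cs, 22, 9, 23), (16, eng, 38, 7, 40), (16, p1, 25, 15, 37), (16, p1, 25, 29, 34), (20, cs, 15, 13, 22), (20, cs, 15, 9, 23), (22, p1, 5, 15, 37), (22, p1, 5, 16, 25), (22, p1, 5, 29, 34), (29, eng, 6, 16, 38), (29, eng, 6, 7, 40), (29, p1, 34, 15, 37)}
π[room, room2, tid2]: project onto (room, room2, tid2) → {(13, 9, 23), (16, 15, 37), (16, 29, 34), (16, 7, 40), (20, 13, 22), (20, 9, 23), (22, 15, 37), (22, 16, 25), (22, 29, 34), (29, 15, 37), (29, 16, 38), (29, 7, 40)}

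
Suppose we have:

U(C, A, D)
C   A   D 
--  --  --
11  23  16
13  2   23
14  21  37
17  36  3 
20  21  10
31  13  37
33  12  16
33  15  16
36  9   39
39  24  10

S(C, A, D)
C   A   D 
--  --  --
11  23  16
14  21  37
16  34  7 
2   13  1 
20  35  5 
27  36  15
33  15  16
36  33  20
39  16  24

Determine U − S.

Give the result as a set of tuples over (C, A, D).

{(13, 2, 23), (17, 36, 3), (20, 21, 10), (31, 13, 37), (33, 12, 16), (36, 9, 39), (39, 24, 10)}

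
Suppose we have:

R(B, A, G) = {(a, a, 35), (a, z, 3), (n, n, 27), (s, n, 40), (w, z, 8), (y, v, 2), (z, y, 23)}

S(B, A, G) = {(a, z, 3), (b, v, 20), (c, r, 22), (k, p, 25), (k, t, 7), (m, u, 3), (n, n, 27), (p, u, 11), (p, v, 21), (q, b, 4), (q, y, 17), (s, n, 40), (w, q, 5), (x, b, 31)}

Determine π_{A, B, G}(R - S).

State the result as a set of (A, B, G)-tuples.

Set difference of the two operands is {(a, a, 35), (w, z, 8), (y, v, 2), (z, y, 23)}.
Keep only column(s) A, B, G: {(a, a, 35), (v, y, 2), (y, z, 23), (z, w, 8)}

{(a, a, 35), (v, y, 2), (y, z, 23), (z, w, 8)}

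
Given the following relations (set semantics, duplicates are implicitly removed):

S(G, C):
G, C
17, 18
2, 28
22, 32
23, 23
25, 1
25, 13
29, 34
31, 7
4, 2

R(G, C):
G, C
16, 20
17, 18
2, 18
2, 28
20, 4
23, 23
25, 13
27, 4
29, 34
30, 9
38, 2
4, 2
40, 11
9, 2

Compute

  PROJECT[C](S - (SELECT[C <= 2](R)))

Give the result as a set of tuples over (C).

{1, 13, 18, 23, 28, 32, 34, 7}

Apply σ_{C <= 2}; surviving tuples: {(38, 2), (4, 2), (9, 2)}
Difference: {(17, 18), (2, 28), (22, 32), (23, 23), (25, 1), (25, 13), (29, 34), (31, 7), (4, 2)} with {(38, 2), (4, 2), (9, 2)} → {(17, 18), (2, 28), (22, 32), (23, 23), (25, 1), (25, 13), (29, 34), (31, 7)}
π_{C} gives {1, 13, 18, 23, 28, 32, 34, 7}.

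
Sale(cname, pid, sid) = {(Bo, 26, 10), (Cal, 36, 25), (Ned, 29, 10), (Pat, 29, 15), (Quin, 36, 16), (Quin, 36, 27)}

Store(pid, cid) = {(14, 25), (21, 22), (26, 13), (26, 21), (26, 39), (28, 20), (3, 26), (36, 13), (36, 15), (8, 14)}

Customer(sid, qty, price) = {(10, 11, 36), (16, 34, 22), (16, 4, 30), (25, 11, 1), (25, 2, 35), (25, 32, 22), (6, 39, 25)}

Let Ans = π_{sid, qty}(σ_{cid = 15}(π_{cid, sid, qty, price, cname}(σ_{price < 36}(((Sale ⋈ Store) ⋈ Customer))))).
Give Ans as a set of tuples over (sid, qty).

Natural join on pid: {(Bo, 26, 10, 13), (Bo, 26, 10, 21), (Bo, 26, 10, 39), (Cal, 36, 25, 13), (Cal, 36, 25, 15), (Quin, 36, 16, 13), (Quin, 36, 16, 15), (Quin, 36, 27, 13), (Quin, 36, 27, 15)}
Natural join on sid: {(Bo, 26, 10, 13, 11, 36), (Bo, 26, 10, 21, 11, 36), (Bo, 26, 10, 39, 11, 36), (Cal, 36, 25, 13, 11, 1), (Cal, 36, 25, 13, 2, 35), (Cal, 36, 25, 13, 32, 22), (Cal, 36, 25, 15, 11, 1), (Cal, 36, 25, 15, 2, 35), (Cal, 36, 25, 15, 32, 22), (Quin, 36, 16, 13, 34, 22), (Quin, 36, 16, 13, 4, 30), (Quin, 36, 16, 15, 34, 22), (Quin, 36, 16, 15, 4, 30)}
σ[price < 36]: keep tuples satisfying price < 36 → {(Cal, 36, 25, 13, 11, 1), (Cal, 36, 25, 13, 2, 35), (Cal, 36, 25, 13, 32, 22), (Cal, 36, 25, 15, 11, 1), (Cal, 36, 25, 15, 2, 35), (Cal, 36, 25, 15, 32, 22), (Quin, 36, 16, 13, 34, 22), (Quin, 36, 16, 13, 4, 30), (Quin, 36, 16, 15, 34, 22), (Quin, 36, 16, 15, 4, 30)}
π_{cid, sid, qty, price, cname} gives {(13, 16, 34, 22, Quin), (13, 16, 4, 30, Quin), (13, 25, 11, 1, Cal), (13, 25, 2, 35, Cal), (13, 25, 32, 22, Cal), (15, 16, 34, 22, Quin), (15, 16, 4, 30, Quin), (15, 25, 11, 1, Cal), (15, 25, 2, 35, Cal), (15, 25, 32, 22, Cal)}.
σ[cid = 15]: keep tuples satisfying cid = 15 → {(15, 16, 34, 22, Quin), (15, 16, 4, 30, Quin), (15, 25, 11, 1, Cal), (15, 25, 2, 35, Cal), (15, 25, 32, 22, Cal)}
π_{sid, qty} gives {(16, 34), (16, 4), (25, 11), (25, 2), (25, 32)}.

{(16, 34), (16, 4), (25, 11), (25, 2), (25, 32)}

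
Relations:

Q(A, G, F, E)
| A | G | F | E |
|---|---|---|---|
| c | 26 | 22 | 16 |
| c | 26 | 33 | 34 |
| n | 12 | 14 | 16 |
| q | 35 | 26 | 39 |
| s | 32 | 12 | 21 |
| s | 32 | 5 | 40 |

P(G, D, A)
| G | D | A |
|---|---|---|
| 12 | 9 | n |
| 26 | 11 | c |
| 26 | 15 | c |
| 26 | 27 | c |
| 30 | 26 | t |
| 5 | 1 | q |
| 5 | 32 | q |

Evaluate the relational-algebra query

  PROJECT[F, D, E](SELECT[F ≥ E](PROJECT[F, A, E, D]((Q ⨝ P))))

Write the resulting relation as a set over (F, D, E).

Q ⋈ P (natural join on A, G): {(c, 26, 22, 16, 11), (c, 26, 22, 16, 15), (c, 26, 22, 16, 27), (c, 26, 33, 34, 11), (c, 26, 33, 34, 15), (c, 26, 33, 34, 27), (n, 12, 14, 16, 9)}
π[F, A, E, D]: project onto (F, A, E, D) → {(14, n, 16, 9), (22, c, 16, 11), (22, c, 16, 15), (22, c, 16, 27), (33, c, 34, 11), (33, c, 34, 15), (33, c, 34, 27)}
Apply σ_{F ≥ E}; surviving tuples: {(22, c, 16, 11), (22, c, 16, 15), (22, c, 16, 27)}
π[F, D, E]: project onto (F, D, E) → {(22, 11, 16), (22, 15, 16), (22, 27, 16)}

{(22, 11, 16), (22, 15, 16), (22, 27, 16)}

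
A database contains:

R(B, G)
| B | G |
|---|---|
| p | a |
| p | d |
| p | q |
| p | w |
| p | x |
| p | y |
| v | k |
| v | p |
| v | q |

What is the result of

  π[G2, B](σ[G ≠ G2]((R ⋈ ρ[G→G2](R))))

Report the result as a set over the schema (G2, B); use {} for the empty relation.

{(a, p), (d, p), (k, v), (p, v), (q, p), (q, v), (w, p), (x, p), (y, p)}

ρ[G→G2]: schema becomes (B, G2); tuples unchanged.
Joining R and ρ[G→G2](R) on B yields {(p, a, a), (p, a, d), (p, a, q), (p, a, w), (p, a, x), (p, a, y), (p, d, a), (p, d, d), (p, d, q), (p, d, w), (p, d, x), (p, d, y), (p, q, a), (p, q, d), (p, q, q), (p, q, w), (p, q, x), (p, q, y), (p, w, a), (p, w, d), (p, w, q), (p, w, w), (p, w, x), (p, w, y), (p, x, a), (p, x, d), (p, x, q), (p, x, w), (p, x, x), (p, x, y), (p, y, a), (p, y, d), (p, y, q), (p, y, w), (p, y, x), (p, y, y), (v, k, k), (v, k, p), (v, k, q), (v, p, k), (v, p, p), (v, p, q), (v, q, k), (v, q, p), (v, q, q)}.
Selection G ≠ G2: {(p, a, d), (p, a, q), (p, a, w), (p, a, x), (p, a, y), (p, d, a), (p, d, q), (p, d, w), (p, d, x), (p, d, y), (p, q, a), (p, q, d), (p, q, w), (p, q, x), (p, q, y), (p, w, a), (p, w, d), (p, w, q), (p, w, x), (p, w, y), (p, x, a), (p, x, d), (p, x, q), (p, x, w), (p, x, y), (p, y, a), (p, y, d), (p, y, q), (p, y, w), (p, y, x), (v, k, p), (v, k, q), (v, p, k), (v, p, q), (v, q, k), (v, q, p)}
π[G2, B]: project onto (G2, B) (27 duplicate(s) eliminated) → {(a, p), (d, p), (k, v), (p, v), (q, p), (q, v), (w, p), (x, p), (y, p)}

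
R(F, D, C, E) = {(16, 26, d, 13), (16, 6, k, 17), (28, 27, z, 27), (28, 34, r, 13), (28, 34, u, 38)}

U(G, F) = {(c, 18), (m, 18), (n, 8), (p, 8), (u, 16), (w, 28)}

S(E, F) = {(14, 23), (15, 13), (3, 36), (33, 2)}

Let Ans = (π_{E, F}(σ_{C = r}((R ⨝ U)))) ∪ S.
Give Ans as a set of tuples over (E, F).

Joining R and U on F yields {(16, 26, d, 13, u), (16, 6, k, 17, u), (28, 27, z, 27, w), (28, 34, r, 13, w), (28, 34, u, 38, w)}.
Apply σ_{C = r}; surviving tuples: {(28, 34, r, 13, w)}
π_{E, F} gives {(13, 28)}.
Set union of the two operands is {(13, 28), (14, 23), (15, 13), (3, 36), (33, 2)}.

{(13, 28), (14, 23), (15, 13), (3, 36), (33, 2)}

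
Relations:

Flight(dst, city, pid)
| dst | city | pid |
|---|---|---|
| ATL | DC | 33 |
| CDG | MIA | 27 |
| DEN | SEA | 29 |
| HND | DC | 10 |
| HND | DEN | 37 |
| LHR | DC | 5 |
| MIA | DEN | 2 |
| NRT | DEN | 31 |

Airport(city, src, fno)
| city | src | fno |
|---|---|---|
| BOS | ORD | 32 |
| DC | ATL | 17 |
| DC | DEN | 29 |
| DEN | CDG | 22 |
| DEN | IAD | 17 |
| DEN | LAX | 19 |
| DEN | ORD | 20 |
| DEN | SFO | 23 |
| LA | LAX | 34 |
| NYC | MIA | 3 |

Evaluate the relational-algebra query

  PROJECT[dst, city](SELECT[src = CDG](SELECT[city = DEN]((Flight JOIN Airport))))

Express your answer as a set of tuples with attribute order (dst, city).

{(HND, DEN), (MIA, DEN), (NRT, DEN)}

Natural join on city: {(ATL, DC, 33, ATL, 17), (ATL, DC, 33, DEN, 29), (HND, DC, 10, ATL, 17), (HND, DC, 10, DEN, 29), (HND, DEN, 37, CDG, 22), (HND, DEN, 37, IAD, 17), (HND, DEN, 37, LAX, 19), (HND, DEN, 37, ORD, 20), (HND, DEN, 37, SFO, 23), (LHR, DC, 5, ATL, 17), (LHR, DC, 5, DEN, 29), (MIA, DEN, 2, CDG, 22), (MIA, DEN, 2, IAD, 17), (MIA, DEN, 2, LAX, 19), (MIA, DEN, 2, ORD, 20), (MIA, DEN, 2, SFO, 23), (NRT, DEN, 31, CDG, 22), (NRT, DEN, 31, IAD, 17), (NRT, DEN, 31, LAX, 19), (NRT, DEN, 31, ORD, 20), (NRT, DEN, 31, SFO, 23)}
σ[city = DEN]: keep tuples satisfying city = DEN → {(HND, DEN, 37, CDG, 22), (HND, DEN, 37, IAD, 17), (HND, DEN, 37, LAX, 19), (HND, DEN, 37, ORD, 20), (HND, DEN, 37, SFO, 23), (MIA, DEN, 2, CDG, 22), (MIA, DEN, 2, IAD, 17), (MIA, DEN, 2, LAX, 19), (MIA, DEN, 2, ORD, 20), (MIA, DEN, 2, SFO, 23), (NRT, DEN, 31, CDG, 22), (NRT, DEN, 31, IAD, 17), (NRT, DEN, 31, LAX, 19), (NRT, DEN, 31, ORD, 20), (NRT, DEN, 31, SFO, 23)}
σ[src = CDG]: keep tuples satisfying src = CDG → {(HND, DEN, 37, CDG, 22), (MIA, DEN, 2, CDG, 22), (NRT, DEN, 31, CDG, 22)}
π_{dst, city} gives {(HND, DEN), (MIA, DEN), (NRT, DEN)}.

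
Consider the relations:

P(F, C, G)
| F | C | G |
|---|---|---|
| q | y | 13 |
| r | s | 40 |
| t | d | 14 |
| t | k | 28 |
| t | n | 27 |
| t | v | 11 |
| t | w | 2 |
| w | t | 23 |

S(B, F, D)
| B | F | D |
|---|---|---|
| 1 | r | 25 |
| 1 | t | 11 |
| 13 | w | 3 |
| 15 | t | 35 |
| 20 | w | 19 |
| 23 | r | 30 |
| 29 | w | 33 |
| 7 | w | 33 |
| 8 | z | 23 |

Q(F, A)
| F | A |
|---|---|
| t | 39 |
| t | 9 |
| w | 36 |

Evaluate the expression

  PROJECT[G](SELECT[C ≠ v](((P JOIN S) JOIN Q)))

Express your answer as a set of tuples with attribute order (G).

{14, 2, 23, 27, 28}

Joining P and S on F yields {(r, s, 40, 1, 25), (r, s, 40, 23, 30), (t, d, 14, 1, 11), (t, d, 14, 15, 35), (t, k, 28, 1, 11), (t, k, 28, 15, 35), (t, n, 27, 1, 11), (t, n, 27, 15, 35), (t, v, 11, 1, 11), (t, v, 11, 15, 35), (t, w, 2, 1, 11), (t, w, 2, 15, 35), (w, t, 23, 13, 3), (w, t, 23, 20, 19), (w, t, 23, 29, 33), (w, t, 23, 7, 33)}.
Joining (P JOIN S) and Q on F yields {(t, d, 14, 1, 11, 39), (t, d, 14, 1, 11, 9), (t, d, 14, 15, 35, 39), (t, d, 14, 15, 35, 9), (t, k, 28, 1, 11, 39), (t, k, 28, 1, 11, 9), (t, k, 28, 15, 35, 39), (t, k, 28, 15, 35, 9), (t, n, 27, 1, 11, 39), (t, n, 27, 1, 11, 9), (t, n, 27, 15, 35, 39), (t, n, 27, 15, 35, 9), (t, v, 11, 1, 11, 39), (t, v, 11, 1, 11, 9), (t, v, 11, 15, 35, 39), (t, v, 11, 15, 35, 9), (t, w, 2, 1, 11, 39), (t, w, 2, 1, 11, 9), (t, w, 2, 15, 35, 39), (t, w, 2, 15, 35, 9), (w, t, 23, 13, 3, 36), (w, t, 23, 20, 19, 36), (w, t, 23, 29, 33, 36), (w, t, 23, 7, 33, 36)}.
Filtering on C ≠ v leaves {(t, d, 14, 1, 11, 39), (t, d, 14, 1, 11, 9), (t, d, 14, 15, 35, 39), (t, d, 14, 15, 35, 9), (t, k, 28, 1, 11, 39), (t, k, 28, 1, 11, 9), (t, k, 28, 15, 35, 39), (t, k, 28, 15, 35, 9), (t, n, 27, 1, 11, 39), (t, n, 27, 1, 11, 9), (t, n, 27, 15, 35, 39), (t, n, 27, 15, 35, 9), (t, w, 2, 1, 11, 39), (t, w, 2, 1, 11, 9), (t, w, 2, 15, 35, 39), (t, w, 2, 15, 35, 9), (w, t, 23, 13, 3, 36), (w, t, 23, 20, 19, 36), (w, t, 23, 29, 33, 36), (w, t, 23, 7, 33, 36)}.
Keep only column(s) G (15 duplicate(s) eliminated): {14, 2, 23, 27, 28}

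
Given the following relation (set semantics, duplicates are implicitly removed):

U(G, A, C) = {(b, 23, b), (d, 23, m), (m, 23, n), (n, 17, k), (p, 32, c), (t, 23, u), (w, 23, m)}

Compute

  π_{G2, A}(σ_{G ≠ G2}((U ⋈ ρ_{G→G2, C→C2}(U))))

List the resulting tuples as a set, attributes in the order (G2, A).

ρ[G→G2, C→C2]: schema becomes (G2, A, C2); tuples unchanged.
Joining U and ρ_{G→G2, C→C2}(U) on A yields {(b, 23, b, b, b), (b, 23, b, d, m), (b, 23, b, m, n), (b, 23, b, t, u), (b, 23, b, w, m), (d, 23, m, b, b), (d, 23, m, d, m), (d, 23, m, m, n), (d, 23, m, t, u), (d, 23, m, w, m), (m, 23, n, b, b), (m, 23, n, d, m), (m, 23, n, m, n), (m, 23, n, t, u), (m, 23, n, w, m), (n, 17, k, n, k), (p, 32, c, p, c), (t, 23, u, b, b), (t, 23, u, d, m), (t, 23, u, m, n), (t, 23, u, t, u), (t, 23, u, w, m), (w, 23, m, b, b), (w, 23, m, d, m), (w, 23, m, m, n), (w, 23, m, t, u), (w, 23, m, w, m)}.
σ[G ≠ G2]: keep tuples satisfying G ≠ G2 → {(b, 23, b, d, m), (b, 23, b, m, n), (b, 23, b, t, u), (b, 23, b, w, m), (d, 23, m, b, b), (d, 23, m, m, n), (d, 23, m, t, u), (d, 23, m, w, m), (m, 23, n, b, b), (m, 23, n, d, m), (m, 23, n, t, u), (m, 23, n, w, m), (t, 23, u, b, b), (t, 23, u, d, m), (t, 23, u, m, n), (t, 23, u, w, m), (w, 23, m, b, b), (w, 23, m, d, m), (w, 23, m, m, n), (w, 23, m, t, u)}
Projecting to G2, A (15 duplicate(s) eliminated): {(b, 23), (d, 23), (m, 23), (t, 23), (w, 23)}

{(b, 23), (d, 23), (m, 23), (t, 23), (w, 23)}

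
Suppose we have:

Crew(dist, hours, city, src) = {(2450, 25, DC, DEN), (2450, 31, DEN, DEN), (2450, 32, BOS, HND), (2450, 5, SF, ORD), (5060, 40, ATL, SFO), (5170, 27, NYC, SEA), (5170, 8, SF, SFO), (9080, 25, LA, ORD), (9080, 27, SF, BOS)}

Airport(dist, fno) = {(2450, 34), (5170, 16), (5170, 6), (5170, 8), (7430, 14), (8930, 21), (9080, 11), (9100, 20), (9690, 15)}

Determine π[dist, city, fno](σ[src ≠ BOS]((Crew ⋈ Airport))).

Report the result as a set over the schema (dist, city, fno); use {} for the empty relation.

{(2450, BOS, 34), (2450, DC, 34), (2450, DEN, 34), (2450, SF, 34), (5170, NYC, 16), (5170, NYC, 6), (5170, NYC, 8), (5170, SF, 16), (5170, SF, 6), (5170, SF, 8), (9080, LA, 11)}

Natural join on dist: {(2450, 25, DC, DEN, 34), (2450, 31, DEN, DEN, 34), (2450, 32, BOS, HND, 34), (2450, 5, SF, ORD, 34), (5170, 27, NYC, SEA, 16), (5170, 27, NYC, SEA, 6), (5170, 27, NYC, SEA, 8), (5170, 8, SF, SFO, 16), (5170, 8, SF, SFO, 6), (5170, 8, SF, SFO, 8), (9080, 25, LA, ORD, 11), (9080, 27, SF, BOS, 11)}
Filtering on src ≠ BOS leaves {(2450, 25, DC, DEN, 34), (2450, 31, DEN, DEN, 34), (2450, 32, BOS, HND, 34), (2450, 5, SF, ORD, 34), (5170, 27, NYC, SEA, 16), (5170, 27, NYC, SEA, 6), (5170, 27, NYC, SEA, 8), (5170, 8, SF, SFO, 16), (5170, 8, SF, SFO, 6), (5170, 8, SF, SFO, 8), (9080, 25, LA, ORD, 11)}.
Keep only column(s) dist, city, fno: {(2450, BOS, 34), (2450, DC, 34), (2450, DEN, 34), (2450, SF, 34), (5170, NYC, 16), (5170, NYC, 6), (5170, NYC, 8), (5170, SF, 16), (5170, SF, 6), (5170, SF, 8), (9080, LA, 11)}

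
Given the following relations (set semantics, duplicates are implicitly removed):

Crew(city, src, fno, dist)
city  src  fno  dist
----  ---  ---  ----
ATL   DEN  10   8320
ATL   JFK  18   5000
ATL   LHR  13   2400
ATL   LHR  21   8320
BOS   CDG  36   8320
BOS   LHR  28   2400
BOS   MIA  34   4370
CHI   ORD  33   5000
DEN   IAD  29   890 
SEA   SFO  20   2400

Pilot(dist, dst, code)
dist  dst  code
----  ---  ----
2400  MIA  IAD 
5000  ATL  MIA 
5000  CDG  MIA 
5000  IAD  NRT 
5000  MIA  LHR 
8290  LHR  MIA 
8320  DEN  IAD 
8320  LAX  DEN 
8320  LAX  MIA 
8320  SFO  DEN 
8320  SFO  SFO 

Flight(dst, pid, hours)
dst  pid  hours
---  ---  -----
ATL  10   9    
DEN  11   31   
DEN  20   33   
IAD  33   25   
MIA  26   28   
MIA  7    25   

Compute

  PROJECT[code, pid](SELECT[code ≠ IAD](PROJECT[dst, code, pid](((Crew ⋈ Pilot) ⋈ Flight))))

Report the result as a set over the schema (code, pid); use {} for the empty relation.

Natural join on dist: {(ATL, DEN, 10, 8320, DEN, IAD), (ATL, DEN, 10, 8320, LAX, DEN), (ATL, DEN, 10, 8320, LAX, MIA), (ATL, DEN, 10, 8320, SFO, DEN), (ATL, DEN, 10, 8320, SFO, SFO), (ATL, JFK, 18, 5000, ATL, MIA), (ATL, JFK, 18, 5000, CDG, MIA), (ATL, JFK, 18, 5000, IAD, NRT), (ATL, JFK, 18, 5000, MIA, LHR), (ATL, LHR, 13, 2400, MIA, IAD), (ATL, LHR, 21, 8320, DEN, IAD), (ATL, LHR, 21, 8320, LAX, DEN), (ATL, LHR, 21, 8320, LAX, MIA), (ATL, LHR, 21, 8320, SFO, DEN), (ATL, LHR, 21, 8320, SFO, SFO), (BOS, CDG, 36, 8320, DEN, IAD), (BOS, CDG, 36, 8320, LAX, DEN), (BOS, CDG, 36, 8320, LAX, MIA), (BOS, CDG, 36, 8320, SFO, DEN), (BOS, CDG, 36, 8320, SFO, SFO), (BOS, LHR, 28, 2400, MIA, IAD), (CHI, ORD, 33, 5000, ATL, MIA), (CHI, ORD, 33, 5000, CDG, MIA), (CHI, ORD, 33, 5000, IAD, NRT), (CHI, ORD, 33, 5000, MIA, LHR), (SEA, SFO, 20, 2400, MIA, IAD)}
Natural join on dst: {(ATL, DEN, 10, 8320, DEN, IAD, 11, 31), (ATL, DEN, 10, 8320, DEN, IAD, 20, 33), (ATL, JFK, 18, 5000, ATL, MIA, 10, 9), (ATL, JFK, 18, 5000, IAD, NRT, 33, 25), (ATL, JFK, 18, 5000, MIA, LHR, 26, 28), (ATL, JFK, 18, 5000, MIA, LHR, 7, 25), (ATL, LHR, 13, 2400, MIA, IAD, 26, 28), (ATL, LHR, 13, 2400, MIA, IAD, 7, 25), (ATL, LHR, 21, 8320, DEN, IAD, 11, 31), (ATL, LHR, 21, 8320, DEN, IAD, 20, 33), (BOS, CDG, 36, 8320, DEN, IAD, 11, 31), (BOS, CDG, 36, 8320, DEN, IAD, 20, 33), (BOS, LHR, 28, 2400, MIA, IAD, 26, 28), (BOS, LHR, 28, 2400, MIA, IAD, 7, 25), (CHI, ORD, 33, 5000, ATL, MIA, 10, 9), (CHI, ORD, 33, 5000, IAD, NRT, 33, 25), (CHI, ORD, 33, 5000, MIA, LHR, 26, 28), (CHI, ORD, 33, 5000, MIA, LHR, 7, 25), (SEA, SFO, 20, 2400, MIA, IAD, 26, 28), (SEA, SFO, 20, 2400, MIA, IAD, 7, 25)}
Keep only column(s) dst, code, pid (12 duplicate(s) eliminated): {(ATL, MIA, 10), (DEN, IAD, 11), (DEN, IAD, 20), (IAD, NRT, 33), (MIA, IAD, 26), (MIA, IAD, 7), (MIA, LHR, 26), (MIA, LHR, 7)}
Selection code ≠ IAD: {(ATL, MIA, 10), (IAD, NRT, 33), (MIA, LHR, 26), (MIA, LHR, 7)}
Keep only column(s) code, pid: {(LHR, 26), (LHR, 7), (MIA, 10), (NRT, 33)}

{(LHR, 26), (LHR, 7), (MIA, 10), (NRT, 33)}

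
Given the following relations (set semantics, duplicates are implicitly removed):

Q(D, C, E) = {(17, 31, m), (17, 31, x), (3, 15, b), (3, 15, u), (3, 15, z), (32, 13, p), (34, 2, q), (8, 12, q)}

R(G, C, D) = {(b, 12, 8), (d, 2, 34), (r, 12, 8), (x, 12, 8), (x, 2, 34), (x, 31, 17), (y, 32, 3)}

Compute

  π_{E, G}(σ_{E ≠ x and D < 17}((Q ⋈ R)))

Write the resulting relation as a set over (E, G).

{(q, b), (q, r), (q, x)}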